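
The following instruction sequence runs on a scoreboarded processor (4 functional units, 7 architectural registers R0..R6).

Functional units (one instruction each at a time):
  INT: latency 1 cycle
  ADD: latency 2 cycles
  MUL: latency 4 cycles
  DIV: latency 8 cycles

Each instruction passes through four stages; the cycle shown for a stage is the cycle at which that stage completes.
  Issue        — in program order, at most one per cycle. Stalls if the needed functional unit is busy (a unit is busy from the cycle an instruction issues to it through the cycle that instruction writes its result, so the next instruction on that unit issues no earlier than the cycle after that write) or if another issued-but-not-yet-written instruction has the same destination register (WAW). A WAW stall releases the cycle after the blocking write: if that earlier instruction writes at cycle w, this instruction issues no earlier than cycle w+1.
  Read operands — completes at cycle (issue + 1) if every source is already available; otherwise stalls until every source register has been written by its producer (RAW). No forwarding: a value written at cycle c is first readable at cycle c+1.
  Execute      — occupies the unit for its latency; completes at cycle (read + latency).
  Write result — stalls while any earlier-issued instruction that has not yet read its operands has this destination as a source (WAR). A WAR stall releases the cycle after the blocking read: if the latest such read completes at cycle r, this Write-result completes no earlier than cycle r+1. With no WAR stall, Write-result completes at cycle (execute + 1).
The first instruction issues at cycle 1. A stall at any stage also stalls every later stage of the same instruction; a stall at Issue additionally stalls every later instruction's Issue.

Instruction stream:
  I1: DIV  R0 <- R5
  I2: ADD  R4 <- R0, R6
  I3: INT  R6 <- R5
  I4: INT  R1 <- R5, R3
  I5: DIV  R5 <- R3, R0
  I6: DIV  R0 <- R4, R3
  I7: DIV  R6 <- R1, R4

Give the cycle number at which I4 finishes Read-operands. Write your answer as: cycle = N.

[1] I1 dispatched to DIV
[2] I1 operands ready | I2 dispatched to ADD
[3] I3 dispatched to INT
[4] I3 operands ready
[5] I3 complete
[10] I1 complete
[11] R0←I1
[12] I2 operands ready
[13] R6←I3
[14] I2 complete | I4 dispatched to INT
[15] R4←I2 | I4 operands ready | I5 dispatched to DIV
[16] I4 complete | I5 operands ready
[17] R1←I4
[24] I5 complete
[25] R5←I5
[26] I6 dispatched to DIV
[27] I6 operands ready
[35] I6 complete
[36] R0←I6
[37] I7 dispatched to DIV
[38] I7 operands ready
[46] I7 complete
[47] R6←I7

cycle = 15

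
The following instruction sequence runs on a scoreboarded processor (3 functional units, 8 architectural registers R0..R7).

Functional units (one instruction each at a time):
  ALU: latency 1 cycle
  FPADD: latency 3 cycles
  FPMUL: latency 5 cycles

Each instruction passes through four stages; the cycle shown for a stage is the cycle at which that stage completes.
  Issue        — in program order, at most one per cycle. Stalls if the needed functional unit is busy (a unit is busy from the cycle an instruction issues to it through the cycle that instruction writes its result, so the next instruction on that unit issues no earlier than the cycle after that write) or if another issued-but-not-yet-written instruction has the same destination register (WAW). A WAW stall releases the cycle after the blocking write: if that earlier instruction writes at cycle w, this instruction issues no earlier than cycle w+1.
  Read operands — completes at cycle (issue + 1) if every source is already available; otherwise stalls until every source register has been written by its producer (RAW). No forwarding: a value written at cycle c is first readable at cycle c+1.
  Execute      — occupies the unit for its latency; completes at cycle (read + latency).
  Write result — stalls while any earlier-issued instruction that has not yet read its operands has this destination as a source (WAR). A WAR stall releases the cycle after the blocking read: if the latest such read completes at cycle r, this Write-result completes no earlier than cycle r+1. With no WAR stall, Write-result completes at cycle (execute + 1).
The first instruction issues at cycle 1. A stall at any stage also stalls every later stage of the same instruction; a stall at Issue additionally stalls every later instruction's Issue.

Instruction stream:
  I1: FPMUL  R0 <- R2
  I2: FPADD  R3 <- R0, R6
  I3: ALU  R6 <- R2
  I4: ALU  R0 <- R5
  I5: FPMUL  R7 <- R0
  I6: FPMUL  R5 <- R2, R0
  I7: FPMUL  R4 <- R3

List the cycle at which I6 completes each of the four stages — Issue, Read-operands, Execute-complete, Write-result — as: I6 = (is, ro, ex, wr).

I6 = (22, 23, 28, 29)

c1: I1 issues→FPMUL
c2: I1 reads · I2 issues→FPADD
c3: I3 issues→ALU
c4: I3 reads
c5: I3 exec-done
c7: I1 exec-done
c8: I1 writes R0
c9: I2 reads
c10: I3 writes R6
c11: I4 issues→ALU
c12: I2 exec-done · I4 reads · I5 issues→FPMUL
c13: I2 writes R3 · I4 exec-done
c14: I4 writes R0
c15: I5 reads
c20: I5 exec-done
c21: I5 writes R7
c22: I6 issues→FPMUL
c23: I6 reads
c28: I6 exec-done
c29: I6 writes R5
c30: I7 issues→FPMUL
c31: I7 reads
c36: I7 exec-done
c37: I7 writes R4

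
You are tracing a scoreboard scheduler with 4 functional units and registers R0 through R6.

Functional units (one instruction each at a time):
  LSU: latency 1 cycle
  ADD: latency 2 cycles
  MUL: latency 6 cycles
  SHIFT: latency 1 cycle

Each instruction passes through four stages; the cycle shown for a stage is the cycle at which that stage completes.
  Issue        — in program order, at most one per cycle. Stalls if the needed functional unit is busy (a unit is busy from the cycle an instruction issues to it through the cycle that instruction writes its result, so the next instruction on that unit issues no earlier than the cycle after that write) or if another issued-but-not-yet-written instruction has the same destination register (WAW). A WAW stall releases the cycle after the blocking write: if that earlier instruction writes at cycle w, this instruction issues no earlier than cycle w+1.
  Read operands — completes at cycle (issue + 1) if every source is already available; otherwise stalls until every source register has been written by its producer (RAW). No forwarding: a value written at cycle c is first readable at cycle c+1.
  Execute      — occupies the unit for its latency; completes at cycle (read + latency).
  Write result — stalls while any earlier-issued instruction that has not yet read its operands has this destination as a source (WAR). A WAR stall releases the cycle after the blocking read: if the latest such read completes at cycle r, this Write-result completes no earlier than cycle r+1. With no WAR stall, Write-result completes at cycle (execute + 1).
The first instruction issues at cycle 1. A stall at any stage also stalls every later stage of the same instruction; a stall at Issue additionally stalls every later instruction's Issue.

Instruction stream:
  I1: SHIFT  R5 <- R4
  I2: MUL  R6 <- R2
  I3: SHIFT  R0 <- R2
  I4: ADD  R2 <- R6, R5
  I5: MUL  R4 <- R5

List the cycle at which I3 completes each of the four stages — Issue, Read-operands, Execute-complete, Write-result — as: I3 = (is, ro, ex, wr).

I3 = (5, 6, 7, 8)

[1] I1 dispatched to SHIFT
[2] I1 operands ready · I2 dispatched to MUL
[3] I1 complete · I2 operands ready
[4] R5←I1
[5] I3 dispatched to SHIFT
[6] I3 operands ready · I4 dispatched to ADD
[7] I3 complete
[8] R0←I3
[9] I2 complete
[10] R6←I2
[11] I4 operands ready · I5 dispatched to MUL
[12] I5 operands ready
[13] I4 complete
[14] R2←I4
[18] I5 complete
[19] R4←I5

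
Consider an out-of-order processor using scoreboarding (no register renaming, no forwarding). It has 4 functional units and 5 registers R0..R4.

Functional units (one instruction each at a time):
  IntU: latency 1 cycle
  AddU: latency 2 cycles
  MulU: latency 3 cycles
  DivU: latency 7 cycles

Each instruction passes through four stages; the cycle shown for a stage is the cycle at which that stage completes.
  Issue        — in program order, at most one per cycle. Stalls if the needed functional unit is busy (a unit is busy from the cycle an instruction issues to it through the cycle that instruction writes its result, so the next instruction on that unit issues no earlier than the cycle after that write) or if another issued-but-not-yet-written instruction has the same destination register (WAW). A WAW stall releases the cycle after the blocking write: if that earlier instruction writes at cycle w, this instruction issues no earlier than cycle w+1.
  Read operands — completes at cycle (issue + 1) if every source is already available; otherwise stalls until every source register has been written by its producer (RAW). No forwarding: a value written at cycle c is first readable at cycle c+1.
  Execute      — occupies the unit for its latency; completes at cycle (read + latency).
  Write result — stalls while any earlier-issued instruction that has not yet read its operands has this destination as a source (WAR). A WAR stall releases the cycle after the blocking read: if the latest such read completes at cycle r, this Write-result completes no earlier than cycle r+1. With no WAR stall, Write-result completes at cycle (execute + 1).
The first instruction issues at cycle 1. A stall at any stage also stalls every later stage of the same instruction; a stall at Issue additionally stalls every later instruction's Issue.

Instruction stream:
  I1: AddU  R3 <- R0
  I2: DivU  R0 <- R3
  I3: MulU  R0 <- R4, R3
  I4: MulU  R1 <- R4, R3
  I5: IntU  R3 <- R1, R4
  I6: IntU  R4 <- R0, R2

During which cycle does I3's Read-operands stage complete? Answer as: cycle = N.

cycle = 16

  I1 | 1 | 2 | 4 | 5
  I2 | 2 | 6 | 13 | 14   RAW R3: wait I1 write@5
  I3 | 15 | 16 | 19 | 20   WAW R0: wait I2 write@14
  I4 | 21 | 22 | 25 | 26   struct: MulU busy until I3 writes@20
  I5 | 22 | 27 | 28 | 29   RAW R1: wait I4 write@26
  I6 | 30 | 31 | 32 | 33   struct: IntU busy until I5 writes@29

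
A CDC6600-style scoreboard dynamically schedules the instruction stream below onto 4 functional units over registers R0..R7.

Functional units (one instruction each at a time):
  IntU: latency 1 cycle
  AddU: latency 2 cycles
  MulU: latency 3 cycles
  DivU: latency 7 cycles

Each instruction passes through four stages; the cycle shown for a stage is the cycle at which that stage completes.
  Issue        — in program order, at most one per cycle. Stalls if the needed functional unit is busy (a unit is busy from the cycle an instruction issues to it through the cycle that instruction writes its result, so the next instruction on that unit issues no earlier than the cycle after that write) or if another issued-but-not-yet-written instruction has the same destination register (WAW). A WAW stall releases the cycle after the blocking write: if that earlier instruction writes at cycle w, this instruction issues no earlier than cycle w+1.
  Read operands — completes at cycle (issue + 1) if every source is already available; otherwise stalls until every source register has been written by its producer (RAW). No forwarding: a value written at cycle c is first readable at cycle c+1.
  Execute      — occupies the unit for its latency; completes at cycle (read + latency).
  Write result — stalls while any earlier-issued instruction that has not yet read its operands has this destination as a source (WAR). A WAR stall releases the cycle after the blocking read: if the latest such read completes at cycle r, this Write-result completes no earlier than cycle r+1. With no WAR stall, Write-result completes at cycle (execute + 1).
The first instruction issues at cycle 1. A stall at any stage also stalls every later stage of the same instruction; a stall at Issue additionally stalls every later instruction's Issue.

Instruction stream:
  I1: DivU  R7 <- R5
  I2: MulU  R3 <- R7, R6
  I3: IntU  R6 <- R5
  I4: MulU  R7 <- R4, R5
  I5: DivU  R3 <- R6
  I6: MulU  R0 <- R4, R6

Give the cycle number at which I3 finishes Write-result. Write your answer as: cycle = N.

I1: IS=1 RO=2 EX=9 WR=10
I2: IS=2 RO=11 EX=14 WR=15  [RAW R7: wait I1 write@10]
I3: IS=3 RO=4 EX=5 WR=12  [WAR R6: wait I2 read@11]
I4: IS=16 RO=17 EX=20 WR=21  [struct: MulU busy until I2 writes@15]
I5: IS=17 RO=18 EX=25 WR=26
I6: IS=22 RO=23 EX=26 WR=27  [struct: MulU busy until I4 writes@21]

cycle = 12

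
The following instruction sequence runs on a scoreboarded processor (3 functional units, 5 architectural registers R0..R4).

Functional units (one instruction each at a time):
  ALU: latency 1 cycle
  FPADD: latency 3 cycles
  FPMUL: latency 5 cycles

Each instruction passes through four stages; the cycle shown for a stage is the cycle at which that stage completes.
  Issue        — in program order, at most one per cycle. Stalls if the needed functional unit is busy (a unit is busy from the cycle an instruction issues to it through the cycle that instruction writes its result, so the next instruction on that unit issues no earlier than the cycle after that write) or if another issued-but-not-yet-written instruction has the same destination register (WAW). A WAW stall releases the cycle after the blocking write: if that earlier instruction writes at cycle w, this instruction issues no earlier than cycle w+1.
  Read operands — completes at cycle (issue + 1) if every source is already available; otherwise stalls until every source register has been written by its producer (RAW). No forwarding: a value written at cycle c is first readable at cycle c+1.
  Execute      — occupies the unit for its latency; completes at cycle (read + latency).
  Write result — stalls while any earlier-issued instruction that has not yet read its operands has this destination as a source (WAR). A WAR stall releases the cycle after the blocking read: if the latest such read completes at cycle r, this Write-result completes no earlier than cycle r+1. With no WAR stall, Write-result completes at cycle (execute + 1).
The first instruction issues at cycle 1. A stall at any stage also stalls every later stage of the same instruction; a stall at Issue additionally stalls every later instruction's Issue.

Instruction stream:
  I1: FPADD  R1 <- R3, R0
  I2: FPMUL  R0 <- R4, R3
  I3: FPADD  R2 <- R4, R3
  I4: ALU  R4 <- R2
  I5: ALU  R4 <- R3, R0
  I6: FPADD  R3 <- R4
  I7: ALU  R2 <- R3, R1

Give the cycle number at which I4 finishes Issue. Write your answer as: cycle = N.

cycle = 8

c1: I1 dispatched to FPADD
c2: I1 operands ready, I2 dispatched to FPMUL
c3: I2 operands ready
c5: I1 complete
c6: R1←I1
c7: I3 dispatched to FPADD
c8: I2 complete, I3 operands ready, I4 dispatched to ALU
c9: R0←I2
c11: I3 complete
c12: R2←I3
c13: I4 operands ready
c14: I4 complete
c15: R4←I4
c16: I5 dispatched to ALU
c17: I5 operands ready, I6 dispatched to FPADD
c18: I5 complete
c19: R4←I5
c20: I6 operands ready, I7 dispatched to ALU
c23: I6 complete
c24: R3←I6
c25: I7 operands ready
c26: I7 complete
c27: R2←I7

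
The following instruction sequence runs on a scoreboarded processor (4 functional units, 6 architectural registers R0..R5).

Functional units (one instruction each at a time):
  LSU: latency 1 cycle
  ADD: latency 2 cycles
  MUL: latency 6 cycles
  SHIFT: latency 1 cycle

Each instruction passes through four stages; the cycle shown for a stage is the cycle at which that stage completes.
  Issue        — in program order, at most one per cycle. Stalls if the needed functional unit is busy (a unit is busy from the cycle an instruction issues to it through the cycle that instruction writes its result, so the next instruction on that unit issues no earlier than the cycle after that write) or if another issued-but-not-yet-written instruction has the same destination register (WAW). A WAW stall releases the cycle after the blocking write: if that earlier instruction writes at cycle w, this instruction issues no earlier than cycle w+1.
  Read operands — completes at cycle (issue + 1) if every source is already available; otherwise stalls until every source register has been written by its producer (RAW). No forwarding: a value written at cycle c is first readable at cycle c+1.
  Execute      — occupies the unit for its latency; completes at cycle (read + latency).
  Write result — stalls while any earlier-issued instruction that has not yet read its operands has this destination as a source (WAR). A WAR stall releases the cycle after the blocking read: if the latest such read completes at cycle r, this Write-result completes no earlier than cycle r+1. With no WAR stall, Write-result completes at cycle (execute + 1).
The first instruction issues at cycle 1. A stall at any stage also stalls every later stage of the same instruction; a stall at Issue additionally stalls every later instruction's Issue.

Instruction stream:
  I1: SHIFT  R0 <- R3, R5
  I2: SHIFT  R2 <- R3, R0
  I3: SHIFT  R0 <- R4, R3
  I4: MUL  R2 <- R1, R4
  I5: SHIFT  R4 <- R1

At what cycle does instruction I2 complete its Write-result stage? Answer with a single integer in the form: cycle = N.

cycle 1: I1→SHIFT
cycle 2: I1 RO
cycle 3: I1 EX
cycle 4: I1 WR R0
cycle 5: I2→SHIFT
cycle 6: I2 RO
cycle 7: I2 EX
cycle 8: I2 WR R2
cycle 9: I3→SHIFT
cycle 10: I3 RO · I4→MUL
cycle 11: I3 EX · I4 RO
cycle 12: I3 WR R0
cycle 13: I5→SHIFT
cycle 14: I5 RO
cycle 15: I5 EX
cycle 16: I5 WR R4
cycle 17: I4 EX
cycle 18: I4 WR R2

cycle = 8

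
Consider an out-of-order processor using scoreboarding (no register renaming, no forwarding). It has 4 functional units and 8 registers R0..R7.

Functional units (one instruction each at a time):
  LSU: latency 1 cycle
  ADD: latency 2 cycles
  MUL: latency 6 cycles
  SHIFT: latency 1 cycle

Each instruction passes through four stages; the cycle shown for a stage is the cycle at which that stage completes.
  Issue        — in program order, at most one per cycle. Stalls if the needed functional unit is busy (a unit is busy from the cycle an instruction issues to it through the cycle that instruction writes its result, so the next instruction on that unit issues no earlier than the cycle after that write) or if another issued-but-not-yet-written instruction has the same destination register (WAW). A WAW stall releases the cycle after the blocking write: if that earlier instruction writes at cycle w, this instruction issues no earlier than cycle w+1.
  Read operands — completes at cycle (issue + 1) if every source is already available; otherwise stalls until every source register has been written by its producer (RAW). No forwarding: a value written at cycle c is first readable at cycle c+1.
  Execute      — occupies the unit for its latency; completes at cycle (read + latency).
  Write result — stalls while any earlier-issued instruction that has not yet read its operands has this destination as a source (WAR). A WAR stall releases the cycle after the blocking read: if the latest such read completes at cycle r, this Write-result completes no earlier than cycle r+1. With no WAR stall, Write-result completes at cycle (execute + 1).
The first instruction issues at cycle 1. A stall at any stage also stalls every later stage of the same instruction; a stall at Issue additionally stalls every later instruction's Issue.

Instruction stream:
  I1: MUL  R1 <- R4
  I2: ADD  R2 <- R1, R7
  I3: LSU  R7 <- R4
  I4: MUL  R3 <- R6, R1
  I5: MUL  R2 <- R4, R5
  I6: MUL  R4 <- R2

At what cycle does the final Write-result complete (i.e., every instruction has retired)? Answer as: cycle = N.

t=1  I1→MUL
t=2  I1 RO, I2→ADD
t=3  I3→LSU
t=4  I3 RO
t=5  I3 EX
t=8  I1 EX
t=9  I1 WR R1
t=10  I2 RO, I4→MUL
t=11  I3 WR R7, I4 RO
t=12  I2 EX
t=13  I2 WR R2
t=17  I4 EX
t=18  I4 WR R3
t=19  I5→MUL
t=20  I5 RO
t=26  I5 EX
t=27  I5 WR R2
t=28  I6→MUL
t=29  I6 RO
t=35  I6 EX
t=36  I6 WR R4

cycle = 36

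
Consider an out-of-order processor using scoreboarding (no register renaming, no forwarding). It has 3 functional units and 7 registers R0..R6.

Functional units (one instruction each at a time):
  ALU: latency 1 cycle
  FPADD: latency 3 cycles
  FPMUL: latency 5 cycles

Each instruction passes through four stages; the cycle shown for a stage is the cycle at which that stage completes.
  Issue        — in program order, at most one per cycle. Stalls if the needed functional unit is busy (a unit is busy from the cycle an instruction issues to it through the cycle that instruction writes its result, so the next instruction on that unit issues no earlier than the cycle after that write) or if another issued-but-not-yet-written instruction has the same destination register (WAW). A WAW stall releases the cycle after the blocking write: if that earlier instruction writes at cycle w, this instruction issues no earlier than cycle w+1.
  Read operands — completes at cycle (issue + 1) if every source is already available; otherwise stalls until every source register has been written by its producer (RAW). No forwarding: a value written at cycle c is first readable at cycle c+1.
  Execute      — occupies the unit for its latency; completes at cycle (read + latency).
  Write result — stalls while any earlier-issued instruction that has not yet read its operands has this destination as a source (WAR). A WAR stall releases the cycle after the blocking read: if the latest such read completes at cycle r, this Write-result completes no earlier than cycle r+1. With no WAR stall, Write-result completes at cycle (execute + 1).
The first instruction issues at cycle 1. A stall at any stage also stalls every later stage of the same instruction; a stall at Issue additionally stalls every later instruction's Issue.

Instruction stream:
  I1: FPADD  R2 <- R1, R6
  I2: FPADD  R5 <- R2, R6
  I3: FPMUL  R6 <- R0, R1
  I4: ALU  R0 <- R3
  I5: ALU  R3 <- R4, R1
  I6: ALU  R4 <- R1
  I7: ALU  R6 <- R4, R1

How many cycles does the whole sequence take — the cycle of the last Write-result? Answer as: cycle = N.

cycle = 24

cycle 1: I1 issues→FPADD
cycle 2: I1 reads
cycle 5: I1 exec-done
cycle 6: I1 writes R2
cycle 7: I2 issues→FPADD
cycle 8: I2 reads, I3 issues→FPMUL
cycle 9: I3 reads, I4 issues→ALU
cycle 10: I4 reads
cycle 11: I2 exec-done, I4 exec-done
cycle 12: I2 writes R5, I4 writes R0
cycle 13: I5 issues→ALU
cycle 14: I3 exec-done, I5 reads
cycle 15: I3 writes R6, I5 exec-done
cycle 16: I5 writes R3
cycle 17: I6 issues→ALU
cycle 18: I6 reads
cycle 19: I6 exec-done
cycle 20: I6 writes R4
cycle 21: I7 issues→ALU
cycle 22: I7 reads
cycle 23: I7 exec-done
cycle 24: I7 writes R6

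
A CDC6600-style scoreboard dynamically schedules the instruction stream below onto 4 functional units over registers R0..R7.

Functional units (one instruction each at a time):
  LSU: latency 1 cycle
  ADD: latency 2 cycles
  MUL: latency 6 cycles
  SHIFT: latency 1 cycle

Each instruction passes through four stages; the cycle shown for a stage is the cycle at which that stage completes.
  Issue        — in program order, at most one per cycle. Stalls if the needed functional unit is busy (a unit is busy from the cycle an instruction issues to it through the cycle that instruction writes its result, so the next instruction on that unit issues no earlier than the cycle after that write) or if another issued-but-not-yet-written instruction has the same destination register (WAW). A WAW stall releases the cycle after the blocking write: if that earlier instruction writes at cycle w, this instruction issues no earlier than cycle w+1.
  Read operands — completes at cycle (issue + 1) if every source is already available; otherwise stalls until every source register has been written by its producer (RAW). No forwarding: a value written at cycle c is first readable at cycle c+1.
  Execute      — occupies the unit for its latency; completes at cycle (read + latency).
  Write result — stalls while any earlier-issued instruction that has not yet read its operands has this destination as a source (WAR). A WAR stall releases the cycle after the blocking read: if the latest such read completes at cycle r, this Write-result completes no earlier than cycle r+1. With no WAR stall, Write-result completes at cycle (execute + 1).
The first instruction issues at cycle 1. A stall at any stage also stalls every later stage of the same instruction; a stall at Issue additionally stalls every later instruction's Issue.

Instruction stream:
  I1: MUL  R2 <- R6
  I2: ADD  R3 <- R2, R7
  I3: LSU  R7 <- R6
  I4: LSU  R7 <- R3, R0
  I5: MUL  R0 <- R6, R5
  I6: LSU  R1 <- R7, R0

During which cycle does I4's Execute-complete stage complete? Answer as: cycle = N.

cycle = 15

1) issue 1, read 2, done 8, write 9
2) issue 2, read 10, done 12, write 13  <RAW R2: wait I1 write@9>
3) issue 3, read 4, done 5, write 11  <WAR R7: wait I2 read@10>
4) issue 12, read 14, done 15, write 16  <struct: LSU busy until I3 writes@11 / RAW R3: wait I2 write@13>
5) issue 13, read 14, done 20, write 21
6) issue 17, read 22, done 23, write 24  <struct: LSU busy until I4 writes@16 / RAW R0: wait I5 write@21>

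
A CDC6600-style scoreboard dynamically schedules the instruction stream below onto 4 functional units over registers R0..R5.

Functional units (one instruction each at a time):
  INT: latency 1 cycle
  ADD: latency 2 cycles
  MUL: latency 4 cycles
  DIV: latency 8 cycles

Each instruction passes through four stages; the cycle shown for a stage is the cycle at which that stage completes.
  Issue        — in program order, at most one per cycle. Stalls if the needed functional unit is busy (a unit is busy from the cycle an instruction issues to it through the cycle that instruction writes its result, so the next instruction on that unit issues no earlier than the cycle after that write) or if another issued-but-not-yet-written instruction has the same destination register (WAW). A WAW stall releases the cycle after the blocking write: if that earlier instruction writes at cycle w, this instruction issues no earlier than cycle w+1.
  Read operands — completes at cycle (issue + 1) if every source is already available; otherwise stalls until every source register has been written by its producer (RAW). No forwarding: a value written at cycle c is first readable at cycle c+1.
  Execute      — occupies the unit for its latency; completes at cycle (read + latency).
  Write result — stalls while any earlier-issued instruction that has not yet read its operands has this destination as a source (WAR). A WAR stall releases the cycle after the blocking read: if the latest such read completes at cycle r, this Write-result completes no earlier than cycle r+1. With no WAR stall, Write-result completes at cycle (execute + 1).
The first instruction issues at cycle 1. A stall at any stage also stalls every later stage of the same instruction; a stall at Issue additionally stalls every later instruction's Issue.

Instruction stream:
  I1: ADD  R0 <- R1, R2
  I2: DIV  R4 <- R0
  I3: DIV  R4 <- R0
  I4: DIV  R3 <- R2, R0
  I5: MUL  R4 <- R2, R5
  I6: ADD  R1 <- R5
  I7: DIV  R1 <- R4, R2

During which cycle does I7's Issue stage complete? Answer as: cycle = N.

cycle = 38

t=1  I1→ADD
t=2  I1 RO | I2→DIV
t=4  I1 EX
t=5  I1 WR R0
t=6  I2 RO
t=14  I2 EX
t=15  I2 WR R4
t=16  I3→DIV
t=17  I3 RO
t=25  I3 EX
t=26  I3 WR R4
t=27  I4→DIV
t=28  I4 RO | I5→MUL
t=29  I5 RO | I6→ADD
t=30  I6 RO
t=32  I6 EX
t=33  I5 EX | I6 WR R1
t=34  I5 WR R4
t=36  I4 EX
t=37  I4 WR R3
t=38  I7→DIV
t=39  I7 RO
t=47  I7 EX
t=48  I7 WR R1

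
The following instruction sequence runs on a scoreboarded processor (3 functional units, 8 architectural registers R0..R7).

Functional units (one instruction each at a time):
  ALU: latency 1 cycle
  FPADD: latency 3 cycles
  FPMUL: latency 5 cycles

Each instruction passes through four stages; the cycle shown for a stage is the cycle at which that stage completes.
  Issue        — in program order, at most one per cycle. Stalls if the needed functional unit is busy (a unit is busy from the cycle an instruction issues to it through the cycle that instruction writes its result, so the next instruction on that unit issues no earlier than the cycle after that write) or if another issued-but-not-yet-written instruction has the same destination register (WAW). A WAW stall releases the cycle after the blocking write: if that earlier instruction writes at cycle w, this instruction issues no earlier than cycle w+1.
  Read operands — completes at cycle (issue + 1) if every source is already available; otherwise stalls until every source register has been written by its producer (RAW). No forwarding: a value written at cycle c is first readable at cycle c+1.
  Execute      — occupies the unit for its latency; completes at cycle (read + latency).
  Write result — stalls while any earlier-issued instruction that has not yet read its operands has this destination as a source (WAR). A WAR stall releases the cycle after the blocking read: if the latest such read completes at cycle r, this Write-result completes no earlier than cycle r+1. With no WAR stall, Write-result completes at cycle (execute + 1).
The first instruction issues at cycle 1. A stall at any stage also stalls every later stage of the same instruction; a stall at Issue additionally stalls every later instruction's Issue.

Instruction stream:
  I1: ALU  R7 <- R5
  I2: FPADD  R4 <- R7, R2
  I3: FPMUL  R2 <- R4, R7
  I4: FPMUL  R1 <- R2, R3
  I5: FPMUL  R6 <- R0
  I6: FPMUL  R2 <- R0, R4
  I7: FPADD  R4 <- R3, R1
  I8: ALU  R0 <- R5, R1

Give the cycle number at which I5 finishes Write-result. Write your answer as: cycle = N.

I1 -> (1, 2, 3, 4)
I2 -> (2, 5, 8, 9)  // RAW R7: wait I1 write@4
I3 -> (3, 10, 15, 16)  // RAW R4: wait I2 write@9
I4 -> (17, 18, 23, 24)  // struct: FPMUL busy until I3 writes@16
I5 -> (25, 26, 31, 32)  // struct: FPMUL busy until I4 writes@24
I6 -> (33, 34, 39, 40)  // struct: FPMUL busy until I5 writes@32
I7 -> (34, 35, 38, 39)
I8 -> (35, 36, 37, 38)

cycle = 32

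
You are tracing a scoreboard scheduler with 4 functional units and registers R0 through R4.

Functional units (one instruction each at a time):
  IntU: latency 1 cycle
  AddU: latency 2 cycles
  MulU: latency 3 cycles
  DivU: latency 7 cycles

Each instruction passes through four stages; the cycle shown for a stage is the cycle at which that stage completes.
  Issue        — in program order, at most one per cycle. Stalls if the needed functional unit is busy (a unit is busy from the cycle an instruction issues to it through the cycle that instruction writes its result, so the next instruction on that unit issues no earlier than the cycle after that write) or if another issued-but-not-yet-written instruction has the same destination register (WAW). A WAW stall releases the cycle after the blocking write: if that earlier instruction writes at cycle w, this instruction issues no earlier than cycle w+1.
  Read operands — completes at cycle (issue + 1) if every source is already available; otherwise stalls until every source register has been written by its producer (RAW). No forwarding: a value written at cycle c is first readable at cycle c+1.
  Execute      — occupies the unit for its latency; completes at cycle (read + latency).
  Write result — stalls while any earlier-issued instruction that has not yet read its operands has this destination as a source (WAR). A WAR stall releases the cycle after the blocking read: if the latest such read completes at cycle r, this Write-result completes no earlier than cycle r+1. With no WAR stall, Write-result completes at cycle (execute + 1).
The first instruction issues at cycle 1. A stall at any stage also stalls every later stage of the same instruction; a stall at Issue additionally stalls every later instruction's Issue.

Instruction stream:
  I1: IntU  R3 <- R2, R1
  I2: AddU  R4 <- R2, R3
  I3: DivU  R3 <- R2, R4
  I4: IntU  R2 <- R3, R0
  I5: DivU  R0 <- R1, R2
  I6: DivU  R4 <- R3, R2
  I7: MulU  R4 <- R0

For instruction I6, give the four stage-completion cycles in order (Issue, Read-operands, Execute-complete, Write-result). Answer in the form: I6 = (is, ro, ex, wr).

1) issue 1, read 2, done 3, write 4
2) issue 2, read 5, done 7, write 8  <RAW R3: wait I1 write@4>
3) issue 5, read 9, done 16, write 17  <WAW R3: wait I1 write@4 / RAW R4: wait I2 write@8>
4) issue 6, read 18, done 19, write 20  <RAW R3: wait I3 write@17>
5) issue 18, read 21, done 28, write 29  <struct: DivU busy until I3 writes@17 / RAW R2: wait I4 write@20>
6) issue 30, read 31, done 38, write 39  <struct: DivU busy until I5 writes@29>
7) issue 40, read 41, done 44, write 45  <WAW R4: wait I6 write@39>

I6 = (30, 31, 38, 39)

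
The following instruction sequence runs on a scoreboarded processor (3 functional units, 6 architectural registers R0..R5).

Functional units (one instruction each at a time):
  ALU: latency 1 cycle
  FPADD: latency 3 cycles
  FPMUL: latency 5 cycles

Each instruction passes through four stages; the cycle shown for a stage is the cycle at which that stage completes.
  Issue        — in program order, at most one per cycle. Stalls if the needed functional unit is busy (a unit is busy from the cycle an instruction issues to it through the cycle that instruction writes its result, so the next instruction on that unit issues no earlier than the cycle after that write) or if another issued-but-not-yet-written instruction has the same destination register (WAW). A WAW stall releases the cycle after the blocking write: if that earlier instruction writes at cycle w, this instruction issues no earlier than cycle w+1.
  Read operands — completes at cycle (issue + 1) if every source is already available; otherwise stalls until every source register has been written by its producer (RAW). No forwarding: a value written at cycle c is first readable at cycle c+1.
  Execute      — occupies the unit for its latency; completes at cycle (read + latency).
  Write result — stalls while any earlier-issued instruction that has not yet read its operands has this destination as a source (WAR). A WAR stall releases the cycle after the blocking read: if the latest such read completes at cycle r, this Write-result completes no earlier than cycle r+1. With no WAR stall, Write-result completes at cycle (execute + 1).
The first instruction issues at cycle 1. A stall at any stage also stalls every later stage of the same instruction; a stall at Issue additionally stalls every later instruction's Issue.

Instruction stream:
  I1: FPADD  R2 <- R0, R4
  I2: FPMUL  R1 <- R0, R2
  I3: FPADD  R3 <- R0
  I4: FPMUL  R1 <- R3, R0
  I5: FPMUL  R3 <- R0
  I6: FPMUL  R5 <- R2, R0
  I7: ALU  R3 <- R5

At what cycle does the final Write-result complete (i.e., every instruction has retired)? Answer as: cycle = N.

cycle = 40

[I1] 1/2/5/6
[I2] 2/7/12/13  (RAW R2: wait I1 write@6)
[I3] 7/8/11/12  (struct: FPADD busy until I1 writes@6)
[I4] 14/15/20/21  (struct: FPMUL busy until I2 writes@13)
[I5] 22/23/28/29  (struct: FPMUL busy until I4 writes@21)
[I6] 30/31/36/37  (struct: FPMUL busy until I5 writes@29)
[I7] 31/38/39/40  (RAW R5: wait I6 write@37)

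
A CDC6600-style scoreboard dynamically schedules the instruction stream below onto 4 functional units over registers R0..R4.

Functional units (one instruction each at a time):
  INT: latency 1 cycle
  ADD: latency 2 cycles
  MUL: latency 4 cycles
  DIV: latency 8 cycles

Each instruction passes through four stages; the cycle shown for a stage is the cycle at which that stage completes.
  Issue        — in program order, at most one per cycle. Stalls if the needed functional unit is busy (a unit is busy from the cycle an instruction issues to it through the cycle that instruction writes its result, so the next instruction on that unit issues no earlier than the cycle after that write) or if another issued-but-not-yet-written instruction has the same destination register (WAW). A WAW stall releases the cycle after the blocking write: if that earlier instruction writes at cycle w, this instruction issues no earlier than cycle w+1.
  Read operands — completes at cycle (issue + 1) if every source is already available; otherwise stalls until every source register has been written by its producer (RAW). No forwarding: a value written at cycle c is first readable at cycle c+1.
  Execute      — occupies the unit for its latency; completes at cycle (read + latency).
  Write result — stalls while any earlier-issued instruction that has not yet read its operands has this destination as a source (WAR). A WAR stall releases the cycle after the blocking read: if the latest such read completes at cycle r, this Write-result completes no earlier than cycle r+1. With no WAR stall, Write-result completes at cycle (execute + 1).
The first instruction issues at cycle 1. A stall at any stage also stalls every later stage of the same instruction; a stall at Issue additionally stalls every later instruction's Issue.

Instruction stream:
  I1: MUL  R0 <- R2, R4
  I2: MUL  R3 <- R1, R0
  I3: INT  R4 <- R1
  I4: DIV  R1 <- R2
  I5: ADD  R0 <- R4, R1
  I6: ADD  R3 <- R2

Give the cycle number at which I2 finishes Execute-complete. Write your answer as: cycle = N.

cycle = 13

[1] I1 dispatched to MUL
[2] I1 operands ready
[6] I1 complete
[7] R0←I1
[8] I2 dispatched to MUL
[9] I2 operands ready, I3 dispatched to INT
[10] I3 operands ready, I4 dispatched to DIV
[11] I3 complete, I4 operands ready, I5 dispatched to ADD
[12] R4←I3
[13] I2 complete
[14] R3←I2
[19] I4 complete
[20] R1←I4
[21] I5 operands ready
[23] I5 complete
[24] R0←I5
[25] I6 dispatched to ADD
[26] I6 operands ready
[28] I6 complete
[29] R3←I6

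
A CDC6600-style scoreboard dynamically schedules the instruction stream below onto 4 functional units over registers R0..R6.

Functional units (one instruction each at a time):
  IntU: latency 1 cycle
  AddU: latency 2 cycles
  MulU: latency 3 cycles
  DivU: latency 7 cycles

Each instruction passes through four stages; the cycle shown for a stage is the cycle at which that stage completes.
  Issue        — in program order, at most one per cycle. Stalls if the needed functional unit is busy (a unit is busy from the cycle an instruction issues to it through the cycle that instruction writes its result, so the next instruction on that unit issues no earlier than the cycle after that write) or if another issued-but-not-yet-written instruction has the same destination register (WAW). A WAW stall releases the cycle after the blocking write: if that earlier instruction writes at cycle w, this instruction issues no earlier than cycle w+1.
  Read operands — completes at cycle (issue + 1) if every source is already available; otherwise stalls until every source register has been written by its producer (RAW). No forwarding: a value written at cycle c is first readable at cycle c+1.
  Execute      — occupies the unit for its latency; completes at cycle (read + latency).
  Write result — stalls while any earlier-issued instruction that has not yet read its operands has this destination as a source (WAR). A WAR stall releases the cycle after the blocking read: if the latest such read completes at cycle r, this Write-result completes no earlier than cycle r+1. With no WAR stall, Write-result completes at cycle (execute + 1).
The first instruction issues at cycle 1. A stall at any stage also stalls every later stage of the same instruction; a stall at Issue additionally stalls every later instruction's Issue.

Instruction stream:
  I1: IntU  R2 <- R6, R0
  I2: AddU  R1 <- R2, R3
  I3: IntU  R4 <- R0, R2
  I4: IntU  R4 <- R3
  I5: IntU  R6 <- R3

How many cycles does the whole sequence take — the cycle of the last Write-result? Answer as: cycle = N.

  I1 | 1 | 2 | 3 | 4
  I2 | 2 | 5 | 7 | 8   RAW R2: wait I1 write@4
  I3 | 5 | 6 | 7 | 8   struct: IntU busy until I1 writes@4
  I4 | 9 | 10 | 11 | 12   struct: IntU busy until I3 writes@8
  I5 | 13 | 14 | 15 | 16   struct: IntU busy until I4 writes@12

cycle = 16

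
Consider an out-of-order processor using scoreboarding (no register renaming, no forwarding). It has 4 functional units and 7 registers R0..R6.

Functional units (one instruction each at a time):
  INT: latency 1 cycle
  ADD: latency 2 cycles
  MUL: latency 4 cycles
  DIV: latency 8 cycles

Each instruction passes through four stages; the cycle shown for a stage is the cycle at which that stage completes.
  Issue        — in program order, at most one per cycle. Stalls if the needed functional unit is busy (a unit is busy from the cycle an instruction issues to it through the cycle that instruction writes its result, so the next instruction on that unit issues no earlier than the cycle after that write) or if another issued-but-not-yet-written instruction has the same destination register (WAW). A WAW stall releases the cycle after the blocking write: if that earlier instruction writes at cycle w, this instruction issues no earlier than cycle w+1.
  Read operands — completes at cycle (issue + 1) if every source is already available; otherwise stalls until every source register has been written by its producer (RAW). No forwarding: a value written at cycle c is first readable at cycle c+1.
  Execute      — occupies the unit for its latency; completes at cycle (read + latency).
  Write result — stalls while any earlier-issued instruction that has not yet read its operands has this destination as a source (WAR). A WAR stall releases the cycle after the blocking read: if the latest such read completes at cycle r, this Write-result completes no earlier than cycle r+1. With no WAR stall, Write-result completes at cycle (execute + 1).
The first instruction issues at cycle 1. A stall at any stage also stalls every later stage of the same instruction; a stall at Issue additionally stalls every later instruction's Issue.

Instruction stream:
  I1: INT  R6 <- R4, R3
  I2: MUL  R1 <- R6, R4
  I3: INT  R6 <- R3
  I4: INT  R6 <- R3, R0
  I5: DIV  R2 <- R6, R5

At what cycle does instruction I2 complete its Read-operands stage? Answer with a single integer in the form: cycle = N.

cycle = 5

cycle 1: issue I1 (INT)
cycle 2: I1 read-ops; issue I2 (MUL)
cycle 3: I1 finished on INT
cycle 4: I1→R6
cycle 5: I2 read-ops; issue I3 (INT)
cycle 6: I3 read-ops
cycle 7: I3 finished on INT
cycle 8: I3→R6
cycle 9: I2 finished on MUL; issue I4 (INT)
cycle 10: I2→R1; I4 read-ops; issue I5 (DIV)
cycle 11: I4 finished on INT
cycle 12: I4→R6
cycle 13: I5 read-ops
cycle 21: I5 finished on DIV
cycle 22: I5→R2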